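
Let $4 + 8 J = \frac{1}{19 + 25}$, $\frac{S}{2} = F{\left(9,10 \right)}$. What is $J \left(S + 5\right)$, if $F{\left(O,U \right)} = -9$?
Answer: $\frac{2275}{352} \approx 6.4631$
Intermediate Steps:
$S = -18$ ($S = 2 \left(-9\right) = -18$)
$J = - \frac{175}{352}$ ($J = - \frac{1}{2} + \frac{1}{8 \left(19 + 25\right)} = - \frac{1}{2} + \frac{1}{8 \cdot 44} = - \frac{1}{2} + \frac{1}{8} \cdot \frac{1}{44} = - \frac{1}{2} + \frac{1}{352} = - \frac{175}{352} \approx -0.49716$)
$J \left(S + 5\right) = - \frac{175 \left(-18 + 5\right)}{352} = \left(- \frac{175}{352}\right) \left(-13\right) = \frac{2275}{352}$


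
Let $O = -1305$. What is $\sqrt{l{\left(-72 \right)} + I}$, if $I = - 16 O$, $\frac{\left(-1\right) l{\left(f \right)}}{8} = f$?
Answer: $12 \sqrt{149} \approx 146.48$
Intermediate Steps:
$l{\left(f \right)} = - 8 f$
$I = 20880$ ($I = \left(-16\right) \left(-1305\right) = 20880$)
$\sqrt{l{\left(-72 \right)} + I} = \sqrt{\left(-8\right) \left(-72\right) + 20880} = \sqrt{576 + 20880} = \sqrt{21456} = 12 \sqrt{149}$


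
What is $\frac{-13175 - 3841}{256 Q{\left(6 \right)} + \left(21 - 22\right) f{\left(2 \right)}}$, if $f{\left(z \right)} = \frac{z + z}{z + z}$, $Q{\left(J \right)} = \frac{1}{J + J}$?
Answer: $- \frac{51048}{61} \approx -836.85$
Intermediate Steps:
$Q{\left(J \right)} = \frac{1}{2 J}$
$f{\left(z \right)} = 1$ ($f{\left(z \right)} = \frac{2 z}{2 z} = 2 z \frac{1}{2 z} = 1$)
$\frac{-13175 - 3841}{256 Q{\left(6 \right)} + \left(21 - 22\right) f{\left(2 \right)}} = \frac{-13175 - 3841}{256 \frac{1}{2 \cdot 6} + \left(21 - 22\right) 1} = - \frac{17016}{256 \cdot \frac{1}{2} \cdot \frac{1}{6} - 1} = - \frac{17016}{256 \cdot \frac{1}{12} - 1} = - \frac{17016}{\frac{64}{3} - 1} = - \frac{17016}{\frac{61}{3}} = \left(-17016\right) \frac{3}{61} = - \frac{51048}{61}$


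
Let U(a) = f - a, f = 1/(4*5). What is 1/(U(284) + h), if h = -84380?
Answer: -20/1693279 ≈ -1.1811e-5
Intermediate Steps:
f = 1/20 ≈ 0.050000
U(a) = 1/20 - a
1/(U(284) + h) = 1/((1/20 - 1*284) - 84380) = 1/((1/20 - 284) - 84380) = 1/(-5679/20 - 84380) = 1/(-1693279/20) = -20/1693279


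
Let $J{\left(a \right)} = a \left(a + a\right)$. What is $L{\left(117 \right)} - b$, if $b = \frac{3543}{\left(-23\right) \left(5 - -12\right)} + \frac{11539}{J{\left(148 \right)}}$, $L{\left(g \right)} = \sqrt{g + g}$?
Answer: $\frac{150699995}{17128928} + 3 \sqrt{26} \approx 24.095$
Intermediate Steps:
$L{\left(g \right)} = \sqrt{2} \sqrt{g}$ ($L{\left(g \right)} = \sqrt{2 g} = \sqrt{2} \sqrt{g}$)
$J{\left(a \right)} = 2 a^{2}$ ($J{\left(a \right)} = a 2 a = 2 a^{2}$)
$b = - \frac{150699995}{17128928}$ ($b = \frac{3543}{\left(-23\right) \left(5 - -12\right)} + \frac{11539}{2 \cdot 148^{2}} = \frac{3543}{\left(-23\right) \left(5 + 12\right)} + \frac{11539}{2 \cdot 21904} = \frac{3543}{\left(-23\right) 17} + \frac{11539}{43808} = \frac{3543}{-391} + 11539 \cdot \frac{1}{43808} = 3543 \left(- \frac{1}{391}\right) + \frac{11539}{43808} = - \frac{3543}{391} + \frac{11539}{43808} = - \frac{150699995}{17128928} \approx -8.798$)
$L{\left(117 \right)} - b = \sqrt{2} \sqrt{117} - - \frac{150699995}{17128928} = \sqrt{2} \cdot 3 \sqrt{13} + \frac{150699995}{17128928} = 3 \sqrt{26} + \frac{150699995}{17128928} = \frac{150699995}{17128928} + 3 \sqrt{26}$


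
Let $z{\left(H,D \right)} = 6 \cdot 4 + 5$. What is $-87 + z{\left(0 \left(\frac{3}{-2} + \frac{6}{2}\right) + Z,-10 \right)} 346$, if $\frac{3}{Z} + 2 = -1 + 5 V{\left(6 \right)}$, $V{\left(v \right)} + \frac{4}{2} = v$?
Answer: $9947$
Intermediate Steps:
$V{\left(v \right)} = -2 + v$
$Z = \frac{3}{17}$ ($Z = \frac{3}{-2 - \left(1 - 5 \left(-2 + 6\right)\right)} = \frac{3}{-2 + \left(-1 + 5 \cdot 4\right)} = \frac{3}{-2 + \left(-1 + 20\right)} = \frac{3}{-2 + 19} = \frac{3}{17} \approx 0.17647$)
$z{\left(H,D \right)} = 29$ ($z{\left(H,D \right)} = 24 + 5 = 29$)
$-87 + z{\left(0 \left(\frac{3}{-2} + \frac{6}{2}\right) + Z,-10 \right)} 346 = -87 + 29 \cdot 346 = -87 + 10034 = 9947$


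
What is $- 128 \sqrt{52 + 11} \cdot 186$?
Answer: $- 71424 \sqrt{7} \approx -1.8897 \cdot 10^{5}$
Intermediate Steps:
$- 128 \sqrt{52 + 11} \cdot 186 = - 128 \sqrt{63} \cdot 186 = - 128 \cdot 3 \sqrt{7} \cdot 186 = - 384 \sqrt{7} \cdot 186 = - 71424 \sqrt{7}$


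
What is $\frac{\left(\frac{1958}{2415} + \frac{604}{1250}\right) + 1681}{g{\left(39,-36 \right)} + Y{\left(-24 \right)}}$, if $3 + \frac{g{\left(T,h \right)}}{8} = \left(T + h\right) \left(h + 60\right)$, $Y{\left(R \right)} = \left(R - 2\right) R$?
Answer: $\frac{507842491}{355005000} \approx 1.4305$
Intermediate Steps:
$Y{\left(R \right)} = R \left(-2 + R\right)$ ($Y{\left(R \right)} = \left(-2 + R\right) R = R \left(-2 + R\right)$)
$g{\left(T,h \right)} = -24 + 8 \left(60 + h\right) \left(T + h\right)$ ($g{\left(T,h \right)} = -24 + 8 \left(T + h\right) \left(h + 60\right) = -24 + 8 \left(T + h\right) \left(60 + h\right) = -24 + 8 \left(60 + h\right) \left(T + h\right)$)
$\frac{\left(\frac{1958}{2415} + \frac{604}{1250}\right) + 1681}{g{\left(39,-36 \right)} + Y{\left(-24 \right)}} = \frac{\left(\frac{1958}{2415} + \frac{604}{1250}\right) + 1681}{\left(-24 + 8 \left(-36\right)^{2} + 480 \cdot 39 + 480 \left(-36\right) + 8 \cdot 39 \left(-36\right)\right) - 24 \left(-2 - 24\right)} = \frac{\left(1958 \cdot \frac{1}{2415} + 604 \cdot \frac{1}{1250}\right) + 1681}{\left(-24 + 8 \cdot 1296 + 18720 - 17280 - 11232\right) - -624} = \frac{\left(\frac{1958}{2415} + \frac{302}{625}\right) + 1681}{\left(-24 + 10368 + 18720 - 17280 - 11232\right) + 624} = \frac{\frac{390616}{301875} + 1681}{552 + 624} = \frac{507842491}{301875 \cdot 1176} = \frac{507842491}{301875} \cdot \frac{1}{1176} = \frac{507842491}{355005000}$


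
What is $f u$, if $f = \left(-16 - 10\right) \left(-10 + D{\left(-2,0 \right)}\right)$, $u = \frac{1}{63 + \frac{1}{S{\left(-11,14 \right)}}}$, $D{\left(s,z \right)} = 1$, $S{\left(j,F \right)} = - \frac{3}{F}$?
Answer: $\frac{702}{175} \approx 4.0114$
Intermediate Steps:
$u = \frac{3}{175}$ ($u = \frac{1}{63 + \frac{1}{\left(-3\right) \frac{1}{14}}} = \frac{1}{63 + \frac{1}{- \frac{3}{14}}} = \frac{1}{63 - \frac{14}{3}} = \frac{1}{\frac{175}{3}} = \frac{3}{175} \approx 0.017143$)
$f = 234$ ($f = \left(-16 - 10\right) \left(-10 + 1\right) = \left(-26\right) \left(-9\right) = 234$)
$f u = 234 \cdot \frac{3}{175} = \frac{702}{175}$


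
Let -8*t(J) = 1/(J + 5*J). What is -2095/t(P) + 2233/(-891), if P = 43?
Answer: 350250277/81 ≈ 4.3241e+6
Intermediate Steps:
t(J) = -1/(48*J) (t(J) = -1/(8*(J + 5*J)) = -1/(6*J)/8 = -1/(48*J))
-2095/t(P) + 2233/(-891) = -2095/((-1/48/43)) + 2233/(-891) = -2095/((-1/48*1/43)) + 2233*(-1/891) = -2095/(-1/2064) - 203/81 = -2095*(-2064) - 203/81 = 4324080 - 203/81 = 350250277/81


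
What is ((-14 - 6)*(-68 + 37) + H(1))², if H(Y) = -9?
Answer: 373321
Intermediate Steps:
((-14 - 6)*(-68 + 37) + H(1))² = ((-14 - 6)*(-68 + 37) - 9)² = (-20*(-31) - 9)² = (620 - 9)² = 611² = 373321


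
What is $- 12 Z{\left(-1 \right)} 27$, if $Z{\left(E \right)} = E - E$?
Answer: $0$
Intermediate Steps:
$Z{\left(E \right)} = 0$
$- 12 Z{\left(-1 \right)} 27 = \left(-12\right) 0 \cdot 27 = 0 \cdot 27 = 0$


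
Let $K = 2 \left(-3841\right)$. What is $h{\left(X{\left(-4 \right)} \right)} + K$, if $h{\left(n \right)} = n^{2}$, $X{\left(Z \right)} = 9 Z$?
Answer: $-6386$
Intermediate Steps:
$K = -7682$
$h{\left(X{\left(-4 \right)} \right)} + K = \left(9 \left(-4\right)\right)^{2} - 7682 = \left(-36\right)^{2} - 7682 = 1296 - 7682 = -6386$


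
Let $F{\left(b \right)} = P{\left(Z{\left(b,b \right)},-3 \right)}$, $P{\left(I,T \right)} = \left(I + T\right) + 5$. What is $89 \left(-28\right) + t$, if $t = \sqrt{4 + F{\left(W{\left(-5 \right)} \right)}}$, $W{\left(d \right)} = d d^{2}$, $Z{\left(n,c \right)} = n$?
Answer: $-2492 + i \sqrt{119} \approx -2492.0 + 10.909 i$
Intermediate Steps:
$W{\left(d \right)} = d^{3}$
$P{\left(I,T \right)} = 5 + I + T$
$F{\left(b \right)} = 2 + b$ ($F{\left(b \right)} = 5 + b - 3 = 2 + b$)
$t = i \sqrt{119}$ ($t = \sqrt{4 + \left(2 + \left(-5\right)^{3}\right)} = \sqrt{4 + \left(2 - 125\right)} = \sqrt{4 - 123} = \sqrt{-119} = i \sqrt{119} \approx 10.909 i$)
$89 \left(-28\right) + t = 89 \left(-28\right) + i \sqrt{119} = -2492 + i \sqrt{119}$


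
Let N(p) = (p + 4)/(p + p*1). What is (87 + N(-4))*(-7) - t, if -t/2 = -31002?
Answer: -62613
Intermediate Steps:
t = 62004 (t = -2*(-31002) = 62004)
N(p) = (4 + p)/(2*p) (N(p) = (4 + p)/(p + p) = (4 + p)/((2*p)) = (4 + p)*(1/(2*p)) = (4 + p)/(2*p))
(87 + N(-4))*(-7) - t = (87 + (½)*(4 - 4)/(-4))*(-7) - 1*62004 = (87 + (½)*(-¼)*0)*(-7) - 62004 = (87 + 0)*(-7) - 62004 = 87*(-7) - 62004 = -609 - 62004 = -62613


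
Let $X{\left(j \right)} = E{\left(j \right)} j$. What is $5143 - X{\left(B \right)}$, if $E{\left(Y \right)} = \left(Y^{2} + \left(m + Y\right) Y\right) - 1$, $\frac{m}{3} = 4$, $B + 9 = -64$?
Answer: $719156$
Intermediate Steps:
$B = -73$ ($B = -9 - 64 = -73$)
$m = 12$ ($m = 3 \cdot 4 = 12$)
$E{\left(Y \right)} = -1 + Y^{2} + Y \left(12 + Y\right)$ ($E{\left(Y \right)} = \left(Y^{2} + \left(12 + Y\right) Y\right) - 1 = \left(Y^{2} + Y \left(12 + Y\right)\right) - 1 = -1 + Y^{2} + Y \left(12 + Y\right)$)
$X{\left(j \right)} = j \left(-1 + 2 j^{2} + 12 j\right)$ ($X{\left(j \right)} = \left(-1 + 2 j^{2} + 12 j\right) j = j \left(-1 + 2 j^{2} + 12 j\right)$)
$5143 - X{\left(B \right)} = 5143 - - 73 \left(-1 + 2 \left(-73\right)^{2} + 12 \left(-73\right)\right) = 5143 - - 73 \left(-1 + 2 \cdot 5329 - 876\right) = 5143 - - 73 \left(-1 + 10658 - 876\right) = 5143 - \left(-73\right) 9781 = 5143 - -714013 = 5143 + 714013 = 719156$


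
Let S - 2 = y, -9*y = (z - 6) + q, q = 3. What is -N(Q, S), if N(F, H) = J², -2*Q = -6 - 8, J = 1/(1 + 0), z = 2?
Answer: -1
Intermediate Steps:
J = 1 (J = 1/1 = 1)
Q = 7 (Q = -(-6 - 8)/2 = -½*(-14) = 7)
y = ⅑ (y = -((2 - 6) + 3)/9 = -(-4 + 3)/9 = -⅑*(-1) = ⅑ ≈ 0.11111)
S = 19/9 (S = 2 + ⅑ = 19/9 ≈ 2.1111)
N(F, H) = 1 (N(F, H) = 1² = 1)
-N(Q, S) = -1*1 = -1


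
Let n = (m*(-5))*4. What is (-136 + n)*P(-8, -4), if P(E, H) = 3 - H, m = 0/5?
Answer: -952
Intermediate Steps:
m = 0 (m = 0*(⅕) = 0)
n = 0 (n = (0*(-5))*4 = 0*4 = 0)
(-136 + n)*P(-8, -4) = (-136 + 0)*(3 - 1*(-4)) = -136*(3 + 4) = -136*7 = -952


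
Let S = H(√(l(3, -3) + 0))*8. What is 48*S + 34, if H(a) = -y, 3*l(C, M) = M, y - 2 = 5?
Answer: -2654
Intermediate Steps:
y = 7 (y = 2 + 5 = 7)
l(C, M) = M/3
H(a) = -7 (H(a) = -1*7 = -7)
S = -56 (S = -7*8 = -56)
48*S + 34 = 48*(-56) + 34 = -2688 + 34 = -2654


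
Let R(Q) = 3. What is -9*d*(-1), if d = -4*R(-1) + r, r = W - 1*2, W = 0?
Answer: -126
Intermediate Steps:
r = -2 (r = 0 - 1*2 = 0 - 2 = -2)
d = -14 (d = -4*3 - 2 = -12 - 2 = -14)
-9*d*(-1) = -9*(-14)*(-1) = 126*(-1) = -126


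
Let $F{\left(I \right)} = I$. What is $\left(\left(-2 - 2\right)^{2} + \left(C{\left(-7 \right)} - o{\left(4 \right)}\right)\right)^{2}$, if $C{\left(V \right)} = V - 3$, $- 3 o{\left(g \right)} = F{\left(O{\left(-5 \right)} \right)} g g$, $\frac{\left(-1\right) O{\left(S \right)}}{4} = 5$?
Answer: $\frac{91204}{9} \approx 10134.0$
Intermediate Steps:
$O{\left(S \right)} = -20$ ($O{\left(S \right)} = \left(-4\right) 5 = -20$)
$o{\left(g \right)} = \frac{20 g^{2}}{3}$ ($o{\left(g \right)} = - \frac{- 20 g g}{3} = - \frac{\left(-20\right) g^{2}}{3} = \frac{20 g^{2}}{3}$)
$C{\left(V \right)} = -3 + V$
$\left(\left(-2 - 2\right)^{2} + \left(C{\left(-7 \right)} - o{\left(4 \right)}\right)\right)^{2} = \left(\left(-2 - 2\right)^{2} - \left(10 + \frac{20 \cdot 4^{2}}{3}\right)\right)^{2} = \left(\left(-4\right)^{2} - \left(10 + \frac{20}{3} \cdot 16\right)\right)^{2} = \left(16 - \frac{350}{3}\right)^{2} = \left(- \frac{302}{3}\right)^{2} = \frac{91204}{9}$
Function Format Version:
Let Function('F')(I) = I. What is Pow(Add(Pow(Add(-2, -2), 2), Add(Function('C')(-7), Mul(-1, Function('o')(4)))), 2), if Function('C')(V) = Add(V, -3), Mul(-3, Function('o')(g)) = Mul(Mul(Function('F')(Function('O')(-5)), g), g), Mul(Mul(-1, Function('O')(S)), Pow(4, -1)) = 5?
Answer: Rational(91204, 9) ≈ 10134.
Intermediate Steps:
Function('O')(S) = -20 (Function('O')(S) = Mul(-4, 5) = -20)
Function('o')(g) = Mul(Rational(20, 3), Pow(g, 2)) (Function('o')(g) = Mul(Rational(-1, 3), Mul(Mul(-20, g), g)) = Mul(Rational(-1, 3), Mul(-20, Pow(g, 2))) = Mul(Rational(20, 3), Pow(g, 2)))
Function('C')(V) = Add(-3, V)
Pow(Add(Pow(Add(-2, -2), 2), Add(Function('C')(-7), Mul(-1, Function('o')(4)))), 2) = Pow(Add(Pow(Add(-2, -2), 2), Add(Add(-3, -7), Mul(-1, Mul(Rational(20, 3), Pow(4, 2))))), 2) = Pow(Add(Pow(-4, 2), Add(-10, Mul(-1, Mul(Rational(20, 3), 16)))), 2) = Pow(Add(16, Add(-10, Mul(-1, Rational(320, 3)))), 2) = Pow(Add(16, Add(-10, Rational(-320, 3))), 2) = Pow(Add(16, Rational(-350, 3)), 2) = Pow(Rational(-302, 3), 2) = Rational(91204, 9)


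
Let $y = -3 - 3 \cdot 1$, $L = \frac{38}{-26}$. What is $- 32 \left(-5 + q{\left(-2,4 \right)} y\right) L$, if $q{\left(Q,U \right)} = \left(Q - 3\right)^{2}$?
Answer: $- \frac{94240}{13} \approx -7249.2$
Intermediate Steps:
$q{\left(Q,U \right)} = \left(-3 + Q\right)^{2}$
$L = - \frac{19}{13}$ ($L = 38 \left(- \frac{1}{26}\right) = - \frac{19}{13} \approx -1.4615$)
$y = -6$ ($y = -3 - 3 = -6$)
$- 32 \left(-5 + q{\left(-2,4 \right)} y\right) L = - 32 \left(-5 + \left(-3 - 2\right)^{2} \left(-6\right)\right) \left(- \frac{19}{13}\right) = - 32 \left(-5 + \left(-5\right)^{2} \left(-6\right)\right) \left(- \frac{19}{13}\right) = - 32 \left(-5 + 25 \left(-6\right)\right) \left(- \frac{19}{13}\right) = - 32 \left(-5 - 150\right) \left(- \frac{19}{13}\right) = \left(-32\right) \left(-155\right) \left(- \frac{19}{13}\right) = 4960 \left(- \frac{19}{13}\right) = - \frac{94240}{13}$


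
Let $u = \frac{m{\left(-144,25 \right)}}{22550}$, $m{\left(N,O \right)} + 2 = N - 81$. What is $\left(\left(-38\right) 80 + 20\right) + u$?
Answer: $- \frac{68101227}{22550} \approx -3020.0$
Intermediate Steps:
$m{\left(N,O \right)} = -83 + N$ ($m{\left(N,O \right)} = -2 + \left(N - 81\right) = -2 + \left(-81 + N\right) = -83 + N$)
$u = - \frac{227}{22550}$ ($u = \frac{-83 - 144}{22550} = \left(-227\right) \frac{1}{22550} = - \frac{227}{22550} \approx -0.010067$)
$\left(\left(-38\right) 80 + 20\right) + u = \left(\left(-38\right) 80 + 20\right) - \frac{227}{22550} = \left(-3040 + 20\right) - \frac{227}{22550} = -3020 - \frac{227}{22550} = - \frac{68101227}{22550}$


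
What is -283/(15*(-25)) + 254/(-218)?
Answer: -16778/40875 ≈ -0.41047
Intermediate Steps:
-283/(15*(-25)) + 254/(-218) = -283/(-375) + 254*(-1/218) = -283*(-1/375) - 127/109 = 283/375 - 127/109 = -16778/40875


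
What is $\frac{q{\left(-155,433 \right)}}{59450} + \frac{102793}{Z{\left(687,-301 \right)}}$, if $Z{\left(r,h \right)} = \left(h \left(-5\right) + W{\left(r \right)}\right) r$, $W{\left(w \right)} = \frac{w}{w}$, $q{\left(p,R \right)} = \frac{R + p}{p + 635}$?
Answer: $\frac{244465722743}{2460331116000} \approx 0.099363$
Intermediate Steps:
$q{\left(p,R \right)} = \frac{R + p}{635 + p}$
$W{\left(w \right)} = 1$
$Z{\left(r,h \right)} = r \left(1 - 5 h\right)$ ($Z{\left(r,h \right)} = \left(h \left(-5\right) + 1\right) r = \left(- 5 h + 1\right) r = \left(1 - 5 h\right) r = r \left(1 - 5 h\right)$)
$\frac{q{\left(-155,433 \right)}}{59450} + \frac{102793}{Z{\left(687,-301 \right)}} = \frac{\frac{1}{635 - 155} \left(433 - 155\right)}{59450} + \frac{102793}{687 \left(1 - -1505\right)} = \frac{1}{480} \cdot 278 \cdot \frac{1}{59450} + \frac{102793}{687 \left(1 + 1505\right)} = \frac{1}{480} \cdot 278 \cdot \frac{1}{59450} + \frac{102793}{687 \cdot 1506} = \frac{139}{240} \cdot \frac{1}{59450} + \frac{102793}{1034622} = \frac{139}{14268000} + 102793 \cdot \frac{1}{1034622} = \frac{139}{14268000} + \frac{102793}{1034622} = \frac{244465722743}{2460331116000}$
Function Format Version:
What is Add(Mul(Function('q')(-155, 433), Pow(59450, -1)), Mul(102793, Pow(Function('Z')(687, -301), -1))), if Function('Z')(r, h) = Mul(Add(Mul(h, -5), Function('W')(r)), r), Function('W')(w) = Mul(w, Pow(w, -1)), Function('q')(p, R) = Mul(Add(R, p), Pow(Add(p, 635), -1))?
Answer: Rational(244465722743, 2460331116000) ≈ 0.099363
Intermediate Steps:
Function('q')(p, R) = Mul(Pow(Add(635, p), -1), Add(R, p)) (Function('q')(p, R) = Mul(Add(R, p), Pow(Add(635, p), -1)) = Mul(Pow(Add(635, p), -1), Add(R, p)))
Function('W')(w) = 1
Function('Z')(r, h) = Mul(r, Add(1, Mul(-5, h))) (Function('Z')(r, h) = Mul(Add(Mul(h, -5), 1), r) = Mul(Add(Mul(-5, h), 1), r) = Mul(Add(1, Mul(-5, h)), r) = Mul(r, Add(1, Mul(-5, h))))
Add(Mul(Function('q')(-155, 433), Pow(59450, -1)), Mul(102793, Pow(Function('Z')(687, -301), -1))) = Add(Mul(Mul(Pow(Add(635, -155), -1), Add(433, -155)), Pow(59450, -1)), Mul(102793, Pow(Mul(687, Add(1, Mul(-5, -301))), -1))) = Add(Mul(Mul(Pow(480, -1), 278), Rational(1, 59450)), Mul(102793, Pow(Mul(687, Add(1, 1505)), -1))) = Add(Mul(Mul(Rational(1, 480), 278), Rational(1, 59450)), Mul(102793, Pow(Mul(687, 1506), -1))) = Add(Mul(Rational(139, 240), Rational(1, 59450)), Mul(102793, Pow(1034622, -1))) = Add(Rational(139, 14268000), Mul(102793, Rational(1, 1034622))) = Add(Rational(139, 14268000), Rational(102793, 1034622)) = Rational(244465722743, 2460331116000)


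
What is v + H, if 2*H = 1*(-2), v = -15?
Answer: -16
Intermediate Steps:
H = -1 (H = (1*(-2))/2 = (½)*(-2) = -1)
v + H = -15 - 1 = -16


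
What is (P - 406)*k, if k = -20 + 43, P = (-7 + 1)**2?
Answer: -8510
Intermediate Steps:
P = 36 (P = (-6)**2 = 36)
k = 23
(P - 406)*k = (36 - 406)*23 = -370*23 = -8510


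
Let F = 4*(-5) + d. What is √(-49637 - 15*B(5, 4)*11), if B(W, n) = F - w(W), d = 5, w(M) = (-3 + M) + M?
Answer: I*√46007 ≈ 214.49*I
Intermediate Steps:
w(M) = -3 + 2*M
F = -15 (F = 4*(-5) + 5 = -20 + 5 = -15)
B(W, n) = -12 - 2*W (B(W, n) = -15 - (-3 + 2*W) = -15 + (3 - 2*W) = -12 - 2*W)
√(-49637 - 15*B(5, 4)*11) = √(-49637 - 15*(-12 - 2*5)*11) = √(-49637 - 15*(-12 - 10)*11) = √(-49637 - 15*(-22)*11) = √(-49637 + 330*11) = √(-49637 + 3630) = √(-46007) = I*√46007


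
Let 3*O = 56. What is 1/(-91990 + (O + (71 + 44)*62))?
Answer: -3/254524 ≈ -1.1787e-5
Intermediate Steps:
O = 56/3 (O = (1/3)*56 = 56/3 ≈ 18.667)
1/(-91990 + (O + (71 + 44)*62)) = 1/(-91990 + (56/3 + (71 + 44)*62)) = 1/(-91990 + (56/3 + 115*62)) = 1/(-91990 + (56/3 + 7130)) = 1/(-91990 + 21446/3) = 1/(-254524/3) = -3/254524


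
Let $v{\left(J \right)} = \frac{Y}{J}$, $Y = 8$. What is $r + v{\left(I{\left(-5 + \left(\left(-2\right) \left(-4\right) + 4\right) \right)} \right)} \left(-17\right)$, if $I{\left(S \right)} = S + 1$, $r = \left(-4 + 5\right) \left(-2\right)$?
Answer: $-19$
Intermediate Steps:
$r = -2$ ($r = 1 \left(-2\right) = -2$)
$I{\left(S \right)} = 1 + S$
$v{\left(J \right)} = \frac{8}{J}$
$r + v{\left(I{\left(-5 + \left(\left(-2\right) \left(-4\right) + 4\right) \right)} \right)} \left(-17\right) = -2 + \frac{8}{1 + \left(-5 + \left(\left(-2\right) \left(-4\right) + 4\right)\right)} \left(-17\right) = -2 + \frac{8}{1 + \left(-5 + \left(8 + 4\right)\right)} \left(-17\right) = -2 + \frac{8}{1 + \left(-5 + 12\right)} \left(-17\right) = -2 + \frac{8}{1 + 7} \left(-17\right) = -2 + \frac{8}{8} \left(-17\right) = -2 + 8 \cdot \frac{1}{8} \left(-17\right) = -2 + 1 \left(-17\right) = -2 - 17 = -19$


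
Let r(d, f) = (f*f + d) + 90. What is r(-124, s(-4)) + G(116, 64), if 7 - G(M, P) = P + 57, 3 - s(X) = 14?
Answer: -27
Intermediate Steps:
s(X) = -11 (s(X) = 3 - 1*14 = 3 - 14 = -11)
r(d, f) = 90 + d + f² (r(d, f) = (f² + d) + 90 = (d + f²) + 90 = 90 + d + f²)
G(M, P) = -50 - P (G(M, P) = 7 - (P + 57) = 7 - (57 + P) = 7 + (-57 - P) = -50 - P)
r(-124, s(-4)) + G(116, 64) = (90 - 124 + (-11)²) + (-50 - 1*64) = (90 - 124 + 121) + (-50 - 64) = 87 - 114 = -27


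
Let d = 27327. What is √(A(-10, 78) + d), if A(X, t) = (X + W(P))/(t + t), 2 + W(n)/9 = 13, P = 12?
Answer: √166260939/78 ≈ 165.31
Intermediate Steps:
W(n) = 99 (W(n) = -18 + 9*13 = -18 + 117 = 99)
A(X, t) = (99 + X)/(2*t) (A(X, t) = (X + 99)/(t + t) = (99 + X)/((2*t)) = (99 + X)*(1/(2*t)) = (99 + X)/(2*t))
√(A(-10, 78) + d) = √((½)*(99 - 10)/78 + 27327) = √((½)*(1/78)*89 + 27327) = √(89/156 + 27327) = √(4263101/156) = √166260939/78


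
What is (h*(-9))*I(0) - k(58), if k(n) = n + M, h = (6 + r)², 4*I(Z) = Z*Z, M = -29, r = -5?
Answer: -29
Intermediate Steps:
I(Z) = Z²/4 (I(Z) = (Z*Z)/4 = Z²/4)
h = 1 (h = (6 - 5)² = 1² = 1)
k(n) = -29 + n (k(n) = n - 29 = -29 + n)
(h*(-9))*I(0) - k(58) = (1*(-9))*((¼)*0²) - (-29 + 58) = -9*0/4 - 1*29 = -9*0 - 29 = 0 - 29 = -29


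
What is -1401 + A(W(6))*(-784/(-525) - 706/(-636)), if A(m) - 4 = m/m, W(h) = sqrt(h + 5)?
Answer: -735631/530 ≈ -1388.0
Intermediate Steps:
W(h) = sqrt(5 + h)
A(m) = 5 (A(m) = 4 + m/m = 4 + 1 = 5)
-1401 + A(W(6))*(-784/(-525) - 706/(-636)) = -1401 + 5*(-784/(-525) - 706/(-636)) = -1401 + 5*(-784*(-1/525) - 706*(-1/636)) = -1401 + 5*(112/75 + 353/318) = -1401 + 5*(6899/2650) = -1401 + 6899/530 = -735631/530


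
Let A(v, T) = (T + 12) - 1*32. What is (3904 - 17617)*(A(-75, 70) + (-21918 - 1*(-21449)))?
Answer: 5745747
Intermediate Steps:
A(v, T) = -20 + T (A(v, T) = (12 + T) - 32 = -20 + T)
(3904 - 17617)*(A(-75, 70) + (-21918 - 1*(-21449))) = (3904 - 17617)*((-20 + 70) + (-21918 - 1*(-21449))) = -13713*(50 + (-21918 + 21449)) = -13713*(50 - 469) = -13713*(-419) = 5745747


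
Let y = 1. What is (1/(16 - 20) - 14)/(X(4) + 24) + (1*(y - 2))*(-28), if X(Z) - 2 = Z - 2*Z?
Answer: 2407/88 ≈ 27.352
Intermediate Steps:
X(Z) = 2 - Z (X(Z) = 2 + (Z - 2*Z) = 2 - Z)
(1/(16 - 20) - 14)/(X(4) + 24) + (1*(y - 2))*(-28) = (1/(16 - 20) - 14)/((2 - 1*4) + 24) + (1*(1 - 2))*(-28) = (1/(-4) - 14)/((2 - 4) + 24) + (1*(-1))*(-28) = (-¼ - 14)/(-2 + 24) - 1*(-28) = -57/4/22 + 28 = -57/4*1/22 + 28 = -57/88 + 28 = 2407/88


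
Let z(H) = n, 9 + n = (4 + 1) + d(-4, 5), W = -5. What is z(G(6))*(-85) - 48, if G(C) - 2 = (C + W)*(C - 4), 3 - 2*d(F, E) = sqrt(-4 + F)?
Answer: 329/2 + 85*I*sqrt(2) ≈ 164.5 + 120.21*I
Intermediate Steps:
d(F, E) = 3/2 - sqrt(-4 + F)/2
G(C) = 2 + (-5 + C)*(-4 + C) (G(C) = 2 + (C - 5)*(C - 4) = 2 + (-5 + C)*(-4 + C))
n = -5/2 - I*sqrt(2) (n = -9 + ((4 + 1) + (3/2 - sqrt(-4 - 4)/2)) = -9 + (5 + (3/2 - I*sqrt(2))) = -9 + (13/2 - I*sqrt(2)) = -5/2 - I*sqrt(2) ≈ -2.5 - 1.4142*I)
z(H) = -5/2 - I*sqrt(2)
z(G(6))*(-85) - 48 = (-5/2 - I*sqrt(2))*(-85) - 48 = (425/2 + 85*I*sqrt(2)) - 48 = 329/2 + 85*I*sqrt(2)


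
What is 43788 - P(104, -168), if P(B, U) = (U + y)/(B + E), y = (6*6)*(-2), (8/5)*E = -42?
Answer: 13619028/311 ≈ 43791.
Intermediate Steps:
E = -105/4 (E = (5/8)*(-42) = -105/4 ≈ -26.250)
y = -72 (y = 36*(-2) = -72)
P(B, U) = (-72 + U)/(-105/4 + B) (P(B, U) = (U - 72)/(B - 105/4) = (-72 + U)/(-105/4 + B))
43788 - P(104, -168) = 43788 - 4*(-72 - 168)/(-105 + 4*104) = 43788 - 4*(-240)/(-105 + 416) = 43788 - 4*(-240)/311 = 43788 - 1*(-960/311) = 43788 + 960/311 = 13619028/311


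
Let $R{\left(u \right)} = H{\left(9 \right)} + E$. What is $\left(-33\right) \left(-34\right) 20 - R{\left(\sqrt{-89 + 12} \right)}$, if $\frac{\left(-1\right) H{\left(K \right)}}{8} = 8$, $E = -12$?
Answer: $22516$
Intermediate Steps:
$H{\left(K \right)} = -64$ ($H{\left(K \right)} = \left(-8\right) 8 = -64$)
$R{\left(u \right)} = -76$ ($R{\left(u \right)} = -64 - 12 = -76$)
$\left(-33\right) \left(-34\right) 20 - R{\left(\sqrt{-89 + 12} \right)} = \left(-33\right) \left(-34\right) 20 - -76 = 1122 \cdot 20 + 76 = 22440 + 76 = 22516$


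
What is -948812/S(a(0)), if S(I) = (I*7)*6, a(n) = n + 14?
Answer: -237203/147 ≈ -1613.6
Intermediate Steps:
a(n) = 14 + n
S(I) = 42*I (S(I) = (7*I)*6 = 42*I)
-948812/S(a(0)) = -948812*1/(42*(14 + 0)) = -948812/(42*14) = -948812/588 = -948812*1/588 = -237203/147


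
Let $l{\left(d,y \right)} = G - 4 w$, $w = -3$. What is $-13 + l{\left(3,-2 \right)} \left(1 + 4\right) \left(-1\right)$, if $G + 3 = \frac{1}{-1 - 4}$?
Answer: $-57$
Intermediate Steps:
$G = - \frac{16}{5}$ ($G = -3 + \frac{1}{-1 - 4} = -3 + \frac{1}{-5} = -3 - \frac{1}{5} = - \frac{16}{5} \approx -3.2$)
$l{\left(d,y \right)} = \frac{44}{5}$ ($l{\left(d,y \right)} = - \frac{16}{5} - -12 = - \frac{16}{5} + 12 = \frac{44}{5}$)
$-13 + l{\left(3,-2 \right)} \left(1 + 4\right) \left(-1\right) = -13 + \frac{44 \left(1 + 4\right) \left(-1\right)}{5} = -13 + \frac{44 \cdot 5 \left(-1\right)}{5} = -13 + \frac{44}{5} \left(-5\right) = -13 - 44 = -57$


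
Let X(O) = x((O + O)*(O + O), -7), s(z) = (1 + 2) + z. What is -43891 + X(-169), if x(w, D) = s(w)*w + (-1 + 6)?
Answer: 13051990382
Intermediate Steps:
s(z) = 3 + z
x(w, D) = 5 + w*(3 + w) (x(w, D) = (3 + w)*w + (-1 + 6) = w*(3 + w) + 5 = 5 + w*(3 + w))
X(O) = 5 + 4*O²*(3 + 4*O²) (X(O) = 5 + ((O + O)*(O + O))*(3 + (O + O)*(O + O)) = 5 + ((2*O)*(2*O))*(3 + (2*O)*(2*O)) = 5 + (4*O²)*(3 + 4*O²) = 5 + 4*O²*(3 + 4*O²))
-43891 + X(-169) = -43891 + (5 + 12*(-169)² + 16*(-169)⁴) = -43891 + (5 + 12*28561 + 16*815730721) = -43891 + (5 + 342732 + 13051691536) = -43891 + 13052034273 = 13051990382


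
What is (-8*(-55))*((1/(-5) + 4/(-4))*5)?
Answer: -2640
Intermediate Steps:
(-8*(-55))*((1/(-5) + 4/(-4))*5) = 440*((1*(-⅕) + 4*(-¼))*5) = 440*((-⅕ - 1)*5) = 440*(-6/5*5) = 440*(-6) = -2640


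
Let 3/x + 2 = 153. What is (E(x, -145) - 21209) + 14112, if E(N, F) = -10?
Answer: -7107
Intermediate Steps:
x = 3/151 (x = 3/(-2 + 153) = 3/151 ≈ 0.019868)
(E(x, -145) - 21209) + 14112 = (-10 - 21209) + 14112 = -21219 + 14112 = -7107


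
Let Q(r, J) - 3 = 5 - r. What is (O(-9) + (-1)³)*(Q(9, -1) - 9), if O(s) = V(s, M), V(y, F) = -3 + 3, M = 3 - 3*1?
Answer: 10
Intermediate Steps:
Q(r, J) = 8 - r (Q(r, J) = 3 + (5 - r) = 8 - r)
M = 0 (M = 3 - 3 = 0)
V(y, F) = 0
O(s) = 0
(O(-9) + (-1)³)*(Q(9, -1) - 9) = (0 + (-1)³)*((8 - 1*9) - 9) = (0 - 1)*((8 - 9) - 9) = -(-1 - 9) = -1*(-10) = 10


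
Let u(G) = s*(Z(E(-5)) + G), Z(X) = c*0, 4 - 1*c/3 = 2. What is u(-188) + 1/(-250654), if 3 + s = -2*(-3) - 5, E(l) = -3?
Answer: 94245903/250654 ≈ 376.00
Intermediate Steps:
c = 6 (c = 12 - 3*2 = 12 - 6 = 6)
Z(X) = 0 (Z(X) = 6*0 = 0)
s = -2 (s = -3 + (-2*(-3) - 5) = -3 + (6 - 5) = -3 + 1 = -2)
u(G) = -2*G (u(G) = -2*(0 + G) = -2*G)
u(-188) + 1/(-250654) = -2*(-188) + 1/(-250654) = 376 - 1/250654 = 94245903/250654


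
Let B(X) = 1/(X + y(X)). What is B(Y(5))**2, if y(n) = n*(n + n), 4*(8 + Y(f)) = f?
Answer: 64/455625 ≈ 0.00014047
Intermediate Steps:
Y(f) = -8 + f/4
y(n) = 2*n**2 (y(n) = n*(2*n) = 2*n**2)
B(X) = 1/(X + 2*X**2)
B(Y(5))**2 = (1/((-8 + (1/4)*5)*(1 + 2*(-8 + (1/4)*5))))**2 = (1/((-8 + 5/4)*(1 + 2*(-8 + 5/4))))**2 = (1/((-27/4)*(1 + 2*(-27/4))))**2 = (-4/(27*(1 - 27/2)))**2 = (-4/(27*(-25/2)))**2 = (-4/27*(-2/25))**2 = (8/675)**2 = 64/455625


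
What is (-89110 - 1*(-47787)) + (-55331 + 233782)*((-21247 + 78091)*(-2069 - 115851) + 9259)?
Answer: -1196163338263994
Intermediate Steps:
(-89110 - 1*(-47787)) + (-55331 + 233782)*((-21247 + 78091)*(-2069 - 115851) + 9259) = (-89110 + 47787) + 178451*(56844*(-117920) + 9259) = -41323 + 178451*(-6703044480 + 9259) = -41323 + 178451*(-6703035221) = -41323 - 1196163338222671 = -1196163338263994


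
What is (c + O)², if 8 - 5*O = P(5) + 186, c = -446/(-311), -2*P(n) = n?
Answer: 10962299401/9672100 ≈ 1133.4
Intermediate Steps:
P(n) = -n/2
c = 446/311 (c = -446*(-1/311) = 446/311 ≈ 1.4341)
O = -351/10 (O = 8/5 - (-½*5 + 186)/5 = 8/5 - (-5/2 + 186)/5 = 8/5 - ⅕*367/2 = 8/5 - 367/10 = -351/10 ≈ -35.100)
(c + O)² = (446/311 - 351/10)² = (-104701/3110)² = 10962299401/9672100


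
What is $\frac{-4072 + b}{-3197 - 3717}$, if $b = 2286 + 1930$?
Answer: $- \frac{72}{3457} \approx -0.020827$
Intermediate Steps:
$b = 4216$
$\frac{-4072 + b}{-3197 - 3717} = \frac{-4072 + 4216}{-3197 - 3717} = \frac{144}{-6914} = 144 \left(- \frac{1}{6914}\right) = - \frac{72}{3457}$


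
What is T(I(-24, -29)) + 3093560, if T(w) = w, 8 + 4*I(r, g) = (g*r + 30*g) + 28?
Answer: 6187043/2 ≈ 3.0935e+6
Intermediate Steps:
I(r, g) = 5 + 15*g/2 + g*r/4 (I(r, g) = -2 + ((g*r + 30*g) + 28)/4 = -2 + ((30*g + g*r) + 28)/4 = -2 + (28 + 30*g + g*r)/4 = -2 + (7 + 15*g/2 + g*r/4) = 5 + 15*g/2 + g*r/4)
T(I(-24, -29)) + 3093560 = (5 + (15/2)*(-29) + (¼)*(-29)*(-24)) + 3093560 = (5 - 435/2 + 174) + 3093560 = -77/2 + 3093560 = 6187043/2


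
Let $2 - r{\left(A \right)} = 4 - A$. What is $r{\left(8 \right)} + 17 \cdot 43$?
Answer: $737$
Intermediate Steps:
$r{\left(A \right)} = -2 + A$ ($r{\left(A \right)} = 2 - \left(4 - A\right) = 2 + \left(-4 + A\right) = -2 + A$)
$r{\left(8 \right)} + 17 \cdot 43 = \left(-2 + 8\right) + 17 \cdot 43 = 6 + 731 = 737$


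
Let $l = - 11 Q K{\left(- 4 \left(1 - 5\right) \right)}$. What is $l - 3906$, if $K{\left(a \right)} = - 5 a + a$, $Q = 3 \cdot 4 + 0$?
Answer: $4542$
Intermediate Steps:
$Q = 12$ ($Q = 12 + 0 = 12$)
$K{\left(a \right)} = - 4 a$
$l = 8448$ ($l = \left(-11\right) 12 \left(- 4 \left(- 4 \left(1 - 5\right)\right)\right) = - 132 \left(- 4 \left(\left(-4\right) \left(-4\right)\right)\right) = - 132 \left(\left(-4\right) 16\right) = \left(-132\right) \left(-64\right) = 8448$)
$l - 3906 = 8448 - 3906 = 4542$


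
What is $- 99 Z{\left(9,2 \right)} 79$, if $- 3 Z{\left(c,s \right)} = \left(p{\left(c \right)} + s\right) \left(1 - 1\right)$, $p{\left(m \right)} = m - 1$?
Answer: $0$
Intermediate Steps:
$p{\left(m \right)} = -1 + m$
$Z{\left(c,s \right)} = 0$ ($Z{\left(c,s \right)} = - \frac{\left(\left(-1 + c\right) + s\right) \left(1 - 1\right)}{3} = - \frac{\left(-1 + c + s\right) 0}{3} = \left(- \frac{1}{3}\right) 0 = 0$)
$- 99 Z{\left(9,2 \right)} 79 = \left(-99\right) 0 \cdot 79 = 0 \cdot 79 = 0$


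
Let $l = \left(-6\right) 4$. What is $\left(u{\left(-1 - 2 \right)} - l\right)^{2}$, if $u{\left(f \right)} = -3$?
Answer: $441$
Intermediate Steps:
$l = -24$
$\left(u{\left(-1 - 2 \right)} - l\right)^{2} = \left(-3 - -24\right)^{2} = \left(-3 + 24\right)^{2} = 21^{2} = 441$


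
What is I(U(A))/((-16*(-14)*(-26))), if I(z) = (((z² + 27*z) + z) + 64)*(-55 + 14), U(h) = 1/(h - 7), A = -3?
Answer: 250961/582400 ≈ 0.43091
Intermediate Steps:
U(h) = 1/(-7 + h)
I(z) = -2624 - 1148*z - 41*z² (I(z) = ((z² + 28*z) + 64)*(-41) = (64 + z² + 28*z)*(-41) = -2624 - 1148*z - 41*z²)
I(U(A))/((-16*(-14)*(-26))) = (-2624 - 1148/(-7 - 3) - 41/(-7 - 3)²)/((-16*(-14)*(-26))) = (-2624 - 1148/(-10) - 41*(1/(-10))²)/((224*(-26))) = (-2624 - 1148*(-⅒) - 41*(-⅒)²)/(-5824) = (-2624 + 574/5 - 41*1/100)*(-1/5824) = (-2624 + 574/5 - 41/100)*(-1/5824) = -250961/100*(-1/5824) = 250961/582400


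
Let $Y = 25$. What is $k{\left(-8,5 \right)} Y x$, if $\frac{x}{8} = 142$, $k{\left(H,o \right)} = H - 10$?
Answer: $-511200$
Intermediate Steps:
$k{\left(H,o \right)} = -10 + H$
$x = 1136$ ($x = 8 \cdot 142 = 1136$)
$k{\left(-8,5 \right)} Y x = \left(-10 - 8\right) 25 \cdot 1136 = \left(-18\right) 25 \cdot 1136 = \left(-450\right) 1136 = -511200$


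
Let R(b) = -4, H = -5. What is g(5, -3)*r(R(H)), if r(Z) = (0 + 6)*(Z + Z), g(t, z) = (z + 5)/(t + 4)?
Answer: -32/3 ≈ -10.667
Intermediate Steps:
g(t, z) = (5 + z)/(4 + t)
r(Z) = 12*Z (r(Z) = 6*(2*Z) = 12*Z)
g(5, -3)*r(R(H)) = ((5 - 3)/(4 + 5))*(12*(-4)) = (2/9)*(-48) = -32/3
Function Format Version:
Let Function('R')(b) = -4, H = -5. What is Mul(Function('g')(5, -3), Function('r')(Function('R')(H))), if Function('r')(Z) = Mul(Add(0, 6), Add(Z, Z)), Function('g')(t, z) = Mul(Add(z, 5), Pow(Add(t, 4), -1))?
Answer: Rational(-32, 3) ≈ -10.667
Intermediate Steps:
Function('g')(t, z) = Mul(Pow(Add(4, t), -1), Add(5, z)) (Function('g')(t, z) = Mul(Add(5, z), Pow(Add(4, t), -1)) = Mul(Pow(Add(4, t), -1), Add(5, z)))
Function('r')(Z) = Mul(12, Z) (Function('r')(Z) = Mul(6, Mul(2, Z)) = Mul(12, Z))
Mul(Function('g')(5, -3), Function('r')(Function('R')(H))) = Mul(Mul(Pow(Add(4, 5), -1), Add(5, -3)), Mul(12, -4)) = Mul(Mul(Pow(9, -1), 2), -48) = Mul(Mul(Rational(1, 9), 2), -48) = Mul(Rational(2, 9), -48) = Rational(-32, 3)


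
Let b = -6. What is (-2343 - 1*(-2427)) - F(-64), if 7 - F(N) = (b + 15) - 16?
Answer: 70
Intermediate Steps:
F(N) = 14 (F(N) = 7 - ((-6 + 15) - 16) = 7 - (9 - 16) = 7 - 1*(-7) = 7 + 7 = 14)
(-2343 - 1*(-2427)) - F(-64) = (-2343 - 1*(-2427)) - 1*14 = (-2343 + 2427) - 14 = 84 - 14 = 70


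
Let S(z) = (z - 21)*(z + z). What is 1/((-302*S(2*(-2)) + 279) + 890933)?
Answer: 1/830812 ≈ 1.2036e-6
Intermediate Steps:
S(z) = 2*z*(-21 + z) (S(z) = (-21 + z)*(2*z) = 2*z*(-21 + z))
1/((-302*S(2*(-2)) + 279) + 890933) = 1/((-604*2*(-2)*(-21 + 2*(-2)) + 279) + 890933) = 1/((-604*(-4)*(-21 - 4) + 279) + 890933) = 1/((-604*(-4)*(-25) + 279) + 890933) = 1/((-302*200 + 279) + 890933) = 1/((-60400 + 279) + 890933) = 1/(-60121 + 890933) = 1/830812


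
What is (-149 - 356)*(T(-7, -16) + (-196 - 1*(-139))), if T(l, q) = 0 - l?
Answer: 25250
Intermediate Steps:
T(l, q) = -l
(-149 - 356)*(T(-7, -16) + (-196 - 1*(-139))) = (-149 - 356)*(-1*(-7) + (-196 - 1*(-139))) = -505*(7 + (-196 + 139)) = -505*(7 - 57) = -505*(-50) = 25250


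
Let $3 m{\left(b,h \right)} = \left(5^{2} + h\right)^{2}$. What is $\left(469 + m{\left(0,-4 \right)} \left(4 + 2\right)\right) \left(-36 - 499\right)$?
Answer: $-722785$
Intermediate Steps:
$m{\left(b,h \right)} = \frac{\left(25 + h\right)^{2}}{3}$ ($m{\left(b,h \right)} = \frac{\left(5^{2} + h\right)^{2}}{3} = \frac{\left(25 + h\right)^{2}}{3}$)
$\left(469 + m{\left(0,-4 \right)} \left(4 + 2\right)\right) \left(-36 - 499\right) = \left(469 + \frac{\left(25 - 4\right)^{2}}{3} \left(4 + 2\right)\right) \left(-36 - 499\right) = \left(469 + \frac{21^{2}}{3} \cdot 6\right) \left(-535\right) = \left(469 + \frac{1}{3} \cdot 441 \cdot 6\right) \left(-535\right) = \left(469 + 147 \cdot 6\right) \left(-535\right) = \left(469 + 882\right) \left(-535\right) = 1351 \left(-535\right) = -722785$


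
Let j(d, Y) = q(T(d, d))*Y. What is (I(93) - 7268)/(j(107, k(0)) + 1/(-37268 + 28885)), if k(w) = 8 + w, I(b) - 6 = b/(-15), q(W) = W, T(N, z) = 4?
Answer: -304646603/1341275 ≈ -227.13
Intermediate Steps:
I(b) = 6 - b/15 (I(b) = 6 + b/(-15) = 6 + b*(-1/15) = 6 - b/15)
j(d, Y) = 4*Y
(I(93) - 7268)/(j(107, k(0)) + 1/(-37268 + 28885)) = ((6 - 1/15*93) - 7268)/(4*(8 + 0) + 1/(-37268 + 28885)) = ((6 - 31/5) - 7268)/(4*8 + 1/(-8383)) = (-1/5 - 7268)/(32 - 1/8383) = -36341/(5*268255/8383) = -36341/5*8383/268255 = -304646603/1341275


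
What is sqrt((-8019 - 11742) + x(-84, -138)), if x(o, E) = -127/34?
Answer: I*sqrt(22848034)/34 ≈ 140.59*I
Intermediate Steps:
x(o, E) = -127/34 (x(o, E) = -127*1/34 = -127/34)
sqrt((-8019 - 11742) + x(-84, -138)) = sqrt((-8019 - 11742) - 127/34) = sqrt(-19761 - 127/34) = sqrt(-672001/34) = I*sqrt(22848034)/34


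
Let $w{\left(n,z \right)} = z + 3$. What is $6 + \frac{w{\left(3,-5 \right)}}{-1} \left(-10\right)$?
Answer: $-14$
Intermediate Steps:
$w{\left(n,z \right)} = 3 + z$
$6 + \frac{w{\left(3,-5 \right)}}{-1} \left(-10\right) = 6 + \frac{3 - 5}{-1} \left(-10\right) = 6 + \left(-2\right) \left(-1\right) \left(-10\right) = 6 + 2 \left(-10\right) = 6 - 20 = -14$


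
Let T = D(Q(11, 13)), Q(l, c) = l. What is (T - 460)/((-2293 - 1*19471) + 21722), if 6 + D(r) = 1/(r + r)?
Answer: 3417/308 ≈ 11.094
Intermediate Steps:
D(r) = -6 + 1/(2*r) (D(r) = -6 + 1/(r + r) = -6 + 1/(2*r))
T = -131/22 (T = -6 + (½)/11 = -6 + (½)*(1/11) = -6 + 1/22 = -131/22 ≈ -5.9545)
(T - 460)/((-2293 - 1*19471) + 21722) = (-131/22 - 460)/((-2293 - 1*19471) + 21722) = -10251/(22*((-2293 - 19471) + 21722)) = -10251/(22*(-21764 + 21722)) = -10251/22/(-42) = -10251/22*(-1/42) = 3417/308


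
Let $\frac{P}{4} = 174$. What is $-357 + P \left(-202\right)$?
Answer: $-140949$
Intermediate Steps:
$P = 696$ ($P = 4 \cdot 174 = 696$)
$-357 + P \left(-202\right) = -357 + 696 \left(-202\right) = -357 - 140592 = -140949$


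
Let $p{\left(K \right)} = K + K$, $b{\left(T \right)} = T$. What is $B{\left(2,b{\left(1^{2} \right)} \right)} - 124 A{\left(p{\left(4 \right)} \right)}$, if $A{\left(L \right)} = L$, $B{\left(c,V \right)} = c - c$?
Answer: $-992$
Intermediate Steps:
$B{\left(c,V \right)} = 0$
$p{\left(K \right)} = 2 K$
$B{\left(2,b{\left(1^{2} \right)} \right)} - 124 A{\left(p{\left(4 \right)} \right)} = 0 - 124 \cdot 2 \cdot 4 = 0 - 992 = -992$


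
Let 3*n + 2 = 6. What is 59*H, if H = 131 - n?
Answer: 22951/3 ≈ 7650.3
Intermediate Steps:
n = 4/3 (n = -⅔ + (⅓)*6 = -⅔ + 2 = 4/3 ≈ 1.3333)
H = 389/3 (H = 131 - 1*4/3 = 131 - 4/3 = 389/3 ≈ 129.67)
59*H = 59*(389/3) = 22951/3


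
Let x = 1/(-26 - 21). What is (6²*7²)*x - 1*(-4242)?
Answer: 197610/47 ≈ 4204.5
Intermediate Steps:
x = -1/47 (x = 1/(-47) = -1/47 ≈ -0.021277)
(6²*7²)*x - 1*(-4242) = (6²*7²)*(-1/47) - 1*(-4242) = (36*49)*(-1/47) + 4242 = 1764*(-1/47) + 4242 = -1764/47 + 4242 = 197610/47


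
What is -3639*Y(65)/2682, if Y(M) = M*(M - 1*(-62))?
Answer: -10013315/894 ≈ -11201.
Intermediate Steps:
Y(M) = M*(62 + M) (Y(M) = M*(M + 62) = M*(62 + M))
-3639*Y(65)/2682 = -3639/(2682/((65*(62 + 65)))) = -3639/(2682/((65*127))) = -3639/(2682/8255) = -3639/(2682*(1/8255)) = -3639/2682/8255 = -3639*8255/2682 = -10013315/894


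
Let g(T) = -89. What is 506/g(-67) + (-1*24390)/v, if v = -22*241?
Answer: -256051/235939 ≈ -1.0852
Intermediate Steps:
v = -5302
506/g(-67) + (-1*24390)/v = 506/(-89) - 1*24390/(-5302) = 506*(-1/89) - 24390*(-1/5302) = -506/89 + 12195/2651 = -256051/235939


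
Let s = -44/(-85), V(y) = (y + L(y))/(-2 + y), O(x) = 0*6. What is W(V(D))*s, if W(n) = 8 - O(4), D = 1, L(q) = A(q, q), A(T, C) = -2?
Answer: 352/85 ≈ 4.1412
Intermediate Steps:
L(q) = -2
O(x) = 0
V(y) = 1 (V(y) = (y - 2)/(-2 + y) = (-2 + y)/(-2 + y) = 1)
s = 44/85 (s = -44*(-1/85) = 44/85 ≈ 0.51765)
W(n) = 8 (W(n) = 8 - 1*0 = 8 + 0 = 8)
W(V(D))*s = 8*(44/85) = 352/85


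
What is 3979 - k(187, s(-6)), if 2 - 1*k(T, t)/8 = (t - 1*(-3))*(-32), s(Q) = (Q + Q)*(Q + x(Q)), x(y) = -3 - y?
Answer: -6021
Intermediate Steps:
s(Q) = -6*Q (s(Q) = (Q + Q)*(Q + (-3 - Q)) = (2*Q)*(-3) = -6*Q)
k(T, t) = 784 + 256*t (k(T, t) = 16 - 8*(t - 1*(-3))*(-32) = 16 - 8*(t + 3)*(-32) = 16 - 8*(3 + t)*(-32) = 16 - 8*(-96 - 32*t) = 16 + (768 + 256*t) = 784 + 256*t)
3979 - k(187, s(-6)) = 3979 - (784 + 256*(-6*(-6))) = 3979 - (784 + 256*36) = 3979 - (784 + 9216) = 3979 - 1*10000 = 3979 - 10000 = -6021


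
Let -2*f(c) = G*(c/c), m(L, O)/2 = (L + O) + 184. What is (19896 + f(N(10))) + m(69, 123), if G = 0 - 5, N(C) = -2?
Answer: 41301/2 ≈ 20651.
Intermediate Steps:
m(L, O) = 368 + 2*L + 2*O (m(L, O) = 2*((L + O) + 184) = 2*(184 + L + O) = 368 + 2*L + 2*O)
G = -5
f(c) = 5/2 (f(c) = -(-5)*c/c/2 = -(-5)/2 = -½*(-5) = 5/2)
(19896 + f(N(10))) + m(69, 123) = (19896 + 5/2) + (368 + 2*69 + 2*123) = 39797/2 + (368 + 138 + 246) = 39797/2 + 752 = 41301/2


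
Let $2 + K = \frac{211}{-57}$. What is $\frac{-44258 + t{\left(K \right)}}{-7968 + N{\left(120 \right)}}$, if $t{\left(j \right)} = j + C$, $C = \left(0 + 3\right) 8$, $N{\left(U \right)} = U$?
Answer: $\frac{2521663}{447336} \approx 5.6371$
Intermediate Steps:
$K = - \frac{325}{57}$ ($K = -2 + \frac{211}{-57} = -2 + 211 \left(- \frac{1}{57}\right) = -2 - \frac{211}{57} = - \frac{325}{57} \approx -5.7018$)
$C = 24$ ($C = 3 \cdot 8 = 24$)
$t{\left(j \right)} = 24 + j$ ($t{\left(j \right)} = j + 24 = 24 + j$)
$\frac{-44258 + t{\left(K \right)}}{-7968 + N{\left(120 \right)}} = \frac{-44258 + \left(24 - \frac{325}{57}\right)}{-7968 + 120} = \frac{-44258 + \frac{1043}{57}}{-7848} = \left(- \frac{2521663}{57}\right) \left(- \frac{1}{7848}\right) = \frac{2521663}{447336}$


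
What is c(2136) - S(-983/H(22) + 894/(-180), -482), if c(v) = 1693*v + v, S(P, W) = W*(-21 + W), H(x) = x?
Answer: 3375938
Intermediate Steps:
c(v) = 1694*v
c(2136) - S(-983/H(22) + 894/(-180), -482) = 1694*2136 - (-482)*(-21 - 482) = 3618384 - (-482)*(-503) = 3618384 - 1*242446 = 3618384 - 242446 = 3375938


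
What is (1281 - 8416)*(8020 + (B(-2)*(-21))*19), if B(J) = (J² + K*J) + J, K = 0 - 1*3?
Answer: -34447780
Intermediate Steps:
K = -3 (K = 0 - 3 = -3)
B(J) = J² - 2*J (B(J) = (J² - 3*J) + J = J² - 2*J)
(1281 - 8416)*(8020 + (B(-2)*(-21))*19) = (1281 - 8416)*(8020 + (-2*(-2 - 2)*(-21))*19) = -7135*(8020 + (-2*(-4)*(-21))*19) = -7135*(8020 + (8*(-21))*19) = -7135*(8020 - 168*19) = -7135*(8020 - 3192) = -7135*4828 = -34447780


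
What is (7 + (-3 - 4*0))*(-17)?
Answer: -68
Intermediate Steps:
(7 + (-3 - 4*0))*(-17) = (7 + (-3 + 0))*(-17) = (7 - 3)*(-17) = 4*(-17) = -68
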